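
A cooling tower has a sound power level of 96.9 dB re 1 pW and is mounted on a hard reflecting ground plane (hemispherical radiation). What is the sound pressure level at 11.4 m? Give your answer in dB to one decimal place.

67.8 dB

The power spreads over a hemisphere of area 2π·r², so L_p = L_w − 10·log₁₀(2π·r²).
2π·r² = 816.6 m², 10·log₁₀ of that is 29.120 dB.
L_p = 96.9 − 29.120 = 67.78 dB.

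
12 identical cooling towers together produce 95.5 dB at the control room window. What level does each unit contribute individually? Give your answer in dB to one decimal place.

84.7 dB

For N identical incoherent sources L_total = L₁ + 10·log₁₀ N, so L₁ = 95.5 − 10·log₁₀(12) = 95.5 − 10.792.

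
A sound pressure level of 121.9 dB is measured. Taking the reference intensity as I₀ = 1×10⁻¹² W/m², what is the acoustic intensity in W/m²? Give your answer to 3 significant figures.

L = 10·log₁₀(I/I₀) ⇒ I = I₀·10^(L/10) = 10⁻¹² × 10^12.19.

1.55 W/m²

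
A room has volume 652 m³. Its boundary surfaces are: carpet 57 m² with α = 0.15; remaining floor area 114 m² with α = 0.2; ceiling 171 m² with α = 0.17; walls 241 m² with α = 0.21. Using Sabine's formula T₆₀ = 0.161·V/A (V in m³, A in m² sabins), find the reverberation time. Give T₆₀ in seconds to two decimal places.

Summing Sᵢαᵢ: 57·0.15 + 114·0.2 + 171·0.17 + 241·0.21 = 111.03 m².
T₆₀ = 0.161·V/A = 0.161·652/111.03 = 0.945 s.

0.95 s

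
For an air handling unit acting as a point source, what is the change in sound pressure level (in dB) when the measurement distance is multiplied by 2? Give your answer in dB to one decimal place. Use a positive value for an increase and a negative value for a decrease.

A point source loses 6 dB per doubling of distance; generally ΔL = −20·log₁₀(r₂/r₁).
ΔL = −20·log₁₀(2) = -6.02 dB.

-6.0 dB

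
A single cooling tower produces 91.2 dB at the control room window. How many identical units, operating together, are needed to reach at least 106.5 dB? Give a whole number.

The shortfall is 106.5 − 91.2 = 15.3 dB, and N units add 10·log₁₀ N, so need 10·log₁₀ N ≥ 15.3.
N ≥ 10^(15.3/10) = 33.884, so N = 34.

34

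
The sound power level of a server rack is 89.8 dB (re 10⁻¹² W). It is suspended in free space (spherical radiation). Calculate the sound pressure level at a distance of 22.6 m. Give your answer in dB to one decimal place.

The power spreads over a sphere of area 4π·r², so L_p = L_w − 10·log₁₀(4π·r²).
4π·r² = 6418 m², 10·log₁₀ of that is 38.074 dB.
L_p = 89.8 − 38.074 = 51.73 dB.

51.7 dB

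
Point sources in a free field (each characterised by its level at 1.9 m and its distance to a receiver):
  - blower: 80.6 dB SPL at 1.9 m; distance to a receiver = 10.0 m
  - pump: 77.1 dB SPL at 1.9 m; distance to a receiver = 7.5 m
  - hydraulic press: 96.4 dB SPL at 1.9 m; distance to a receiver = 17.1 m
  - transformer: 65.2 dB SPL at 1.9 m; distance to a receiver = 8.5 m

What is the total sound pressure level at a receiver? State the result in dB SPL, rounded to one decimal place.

77.9 dB SPL

First find each source's level at the receiver (point-source: −20·log₁₀(r/r_ref)), then combine on an intensity basis.
blower: 80.6 − 20·log₁₀(10.0/1.9) = 80.6 − 14.42 = 66.18 dB SPL.
pump: 77.1 − 20·log₁₀(7.5/1.9) = 77.1 − 11.93 = 65.17 dB SPL.
hydraulic press: 96.4 − 20·log₁₀(17.1/1.9) = 96.4 − 19.08 = 77.32 dB SPL.
transformer: 65.2 − 20·log₁₀(8.5/1.9) = 65.2 − 13.01 = 52.19 dB SPL.
Σ 10^(L/10) = 6.149e+07 → L_total = 10·log₁₀(6.149e+07) = 77.89 dB SPL.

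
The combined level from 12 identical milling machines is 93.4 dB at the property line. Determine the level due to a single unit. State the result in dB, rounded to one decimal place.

82.6 dB

For N identical incoherent sources L_total = L₁ + 10·log₁₀ N, so L₁ = 93.4 − 10·log₁₀(12) = 93.4 − 10.792.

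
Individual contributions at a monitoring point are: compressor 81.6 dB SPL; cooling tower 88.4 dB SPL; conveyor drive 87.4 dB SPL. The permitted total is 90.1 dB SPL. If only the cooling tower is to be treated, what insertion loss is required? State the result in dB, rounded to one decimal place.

Fixed contribution from the other sources: Σ 10^(L/10) = 10^(81.6/10) + 10^(87.4/10) = 6.941e+08 (88.41 dB SPL).
The limit corresponds to 10^(90.1/10) = 1.023e+09; subtracting the fixed part leaves 3.292e+08 for the cooling tower, i.e. 85.17 dB SPL.
Required insertion loss = 88.4 − 85.17 = 3.23 dB.

3.2 dB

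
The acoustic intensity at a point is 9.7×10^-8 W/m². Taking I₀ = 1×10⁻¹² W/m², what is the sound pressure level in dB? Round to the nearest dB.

50 dB

Dividing by I₀ shifts the exponent by 12: I/I₀ = 9.7×10^4.
L = 10·(0.9868 + 4) = 49.87 dB.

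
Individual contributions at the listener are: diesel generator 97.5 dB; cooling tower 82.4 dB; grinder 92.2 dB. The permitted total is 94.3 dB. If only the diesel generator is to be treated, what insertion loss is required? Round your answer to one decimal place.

8.2 dB

Fixed contribution from the other sources: Σ 10^(L/10) = 10^(82.4/10) + 10^(92.2/10) = 1.833e+09 (92.63 dB).
To meet 94.3 dB overall, the treated diesel generator may contribute at most 10^(94.3/10) − 1.833e+09 = 8.582e+08, i.e. 89.34 dB.
Required insertion loss = 97.5 − 89.34 = 8.16 dB.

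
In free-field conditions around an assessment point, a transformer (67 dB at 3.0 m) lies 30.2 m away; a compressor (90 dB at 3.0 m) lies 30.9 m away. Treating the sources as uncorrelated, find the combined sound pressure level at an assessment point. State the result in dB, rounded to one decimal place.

Apply inverse-square spreading to bring every level to the receiver, then sum 10^(L/10).
transformer: 67 − 20·log₁₀(30.2/3.0) = 67 − 20.06 = 46.94 dB.
compressor: 90 − 20·log₁₀(30.9/3.0) = 90 − 20.26 = 69.74 dB.
Σ 10^(L/10) = 9.475e+06 → L_total = 10·log₁₀(9.475e+06) = 69.77 dB.

69.8 dB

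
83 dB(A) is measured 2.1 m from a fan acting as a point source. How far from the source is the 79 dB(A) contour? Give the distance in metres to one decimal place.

For a point source L₁ − L₂ = 20·log₁₀(r₂/r₁), so r₂ = r₁·10^((L₁−L₂)/20).
r₂ = 2.1·10^((83−79)/20) = 2.1·10^(4.0/20) = 3.33 m.

3.3 m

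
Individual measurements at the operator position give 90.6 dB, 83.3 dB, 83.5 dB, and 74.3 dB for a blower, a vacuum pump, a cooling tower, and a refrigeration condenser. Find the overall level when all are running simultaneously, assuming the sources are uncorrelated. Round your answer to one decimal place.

Incoherent sources combine by intensity addition: L_total = 10·log₁₀(Σ 10^(L_i/10)).
Σ 10^(L/10) = 10^(90.6/10) + 10^(83.3/10) + 10^(83.5/10) + 10^(74.3/10) = 1.613e+09.
L_total = 10·log₁₀(1.613e+09) = 92.08 dB.

92.1 dB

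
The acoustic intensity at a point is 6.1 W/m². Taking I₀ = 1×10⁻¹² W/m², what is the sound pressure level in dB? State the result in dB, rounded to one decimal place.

Dividing by I₀ shifts the exponent by 12: I/I₀ = 6.1×10^12.
L = 10·(0.7853 + 12) = 127.85 dB.

127.9 dB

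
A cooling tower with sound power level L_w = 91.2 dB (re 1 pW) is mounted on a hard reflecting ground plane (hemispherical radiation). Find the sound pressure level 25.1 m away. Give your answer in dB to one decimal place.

55.2 dB

The power spreads over a hemisphere of area 2π·r², so L_p = L_w − 10·log₁₀(2π·r²).
2π·r² = 3958 m², 10·log₁₀ of that is 35.975 dB.
L_p = 91.2 − 35.975 = 55.22 dB.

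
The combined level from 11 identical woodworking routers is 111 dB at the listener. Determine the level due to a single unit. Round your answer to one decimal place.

100.6 dB

Dividing the total intensity by 11 lowers the level by 10·log₁₀ 11 = 10.414 dB: L₁ = 111 − 10.414.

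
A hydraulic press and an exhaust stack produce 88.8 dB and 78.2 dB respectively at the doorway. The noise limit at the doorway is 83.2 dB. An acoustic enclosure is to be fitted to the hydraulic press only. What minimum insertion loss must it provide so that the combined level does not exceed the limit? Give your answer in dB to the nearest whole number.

7 dB

Fixed contribution from the other source: Σ 10^(L/10) = 10^(78.2/10) = 6.607e+07 (78.20 dB).
To meet 83.2 dB overall, the treated hydraulic press may contribute at most 10^(83.2/10) − 6.607e+07 = 1.429e+08, i.e. 81.55 dB.
So the hydraulic press must be reduced from 88.8 to 81.55 dB: IL = 7.25 dB.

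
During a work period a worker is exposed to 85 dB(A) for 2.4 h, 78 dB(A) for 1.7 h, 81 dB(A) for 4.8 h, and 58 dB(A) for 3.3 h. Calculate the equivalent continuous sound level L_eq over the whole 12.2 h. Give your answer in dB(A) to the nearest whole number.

81 dB(A)

Weight each interval's intensity by its duration and average over T = 12.2 h:
Σ tᵢ·10^(Lᵢ/10) = 2.4·10^(85/10) + 1.7·10^(78/10) + 4.8·10^(81/10) + 3.3·10^(58/10) = 1.473e+09.
L_eq = 10·log₁₀(1.473e+09/12.2) = 80.82 dB(A).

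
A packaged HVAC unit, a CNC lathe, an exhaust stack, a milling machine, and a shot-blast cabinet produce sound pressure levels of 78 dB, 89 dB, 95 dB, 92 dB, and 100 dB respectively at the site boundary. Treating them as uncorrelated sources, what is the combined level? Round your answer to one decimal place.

For uncorrelated sources the intensities add, so convert each level to linear form, sum, and take 10·log₁₀ of the total.
Σ 10^(L/10) = 10^(78/10) + 10^(89/10) + 10^(95/10) + 10^(92/10) + 10^(100/10) = 1.560e+10.
L_total = 10·log₁₀(1.560e+10) = 101.93 dB.

101.9 dB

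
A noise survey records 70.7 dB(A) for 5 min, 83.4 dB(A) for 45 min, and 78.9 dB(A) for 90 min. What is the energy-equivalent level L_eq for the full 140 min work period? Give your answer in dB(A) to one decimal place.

L_eq = 10·log₁₀[(1/T)·Σ tᵢ·10^(Lᵢ/10)] with T = 140 min.
Σ tᵢ·10^(Lᵢ/10) = 5·10^(70.7/10) + 45·10^(83.4/10) + 90·10^(78.9/10) = 1.689e+10.
L_eq = 10·log₁₀(1.689e+10/140) = 80.81 dB(A).

80.8 dB(A)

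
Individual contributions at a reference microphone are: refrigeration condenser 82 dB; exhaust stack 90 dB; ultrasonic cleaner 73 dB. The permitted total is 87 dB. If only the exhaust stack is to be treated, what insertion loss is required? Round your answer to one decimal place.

The untreated sources together contribute 10^(82/10) + 10^(73/10) = 1.784e+08, i.e. 82.51 dB.
To meet 87 dB overall, the treated exhaust stack may contribute at most 10^(87/10) − 1.784e+08 = 3.227e+08, i.e. 85.09 dB.
Required insertion loss = 90 − 85.09 = 4.91 dB.

4.9 dB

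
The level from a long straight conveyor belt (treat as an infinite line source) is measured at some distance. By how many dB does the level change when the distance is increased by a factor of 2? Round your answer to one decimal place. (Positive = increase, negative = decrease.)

-3.0 dB

Line-source spreading: ΔL = −10·log₁₀(r₂/r₁).
ΔL = −10·log₁₀(2) = -3.01 dB.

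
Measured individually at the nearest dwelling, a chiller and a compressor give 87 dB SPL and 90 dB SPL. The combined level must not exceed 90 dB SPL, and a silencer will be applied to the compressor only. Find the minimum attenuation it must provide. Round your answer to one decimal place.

3.0 dB

Fixed contribution from the other source: Σ 10^(L/10) = 10^(87/10) = 5.012e+08 (87.00 dB SPL).
The limit corresponds to 10^(90/10) = 1.000e+09; subtracting the fixed part leaves 4.988e+08 for the compressor, i.e. 86.98 dB SPL.
So the compressor must be reduced from 90 to 86.98 dB SPL: IL = 3.02 dB.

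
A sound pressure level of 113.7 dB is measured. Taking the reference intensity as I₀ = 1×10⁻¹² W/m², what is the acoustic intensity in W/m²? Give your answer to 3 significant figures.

0.234 W/m²

I/I₀ = 10^(113.7/10) = 2.344e+11, so I = 2.344e+11 × 10⁻¹² W/m².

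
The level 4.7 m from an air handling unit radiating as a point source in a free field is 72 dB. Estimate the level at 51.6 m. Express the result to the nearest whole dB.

For a point source, L₂ = L₁ − 20·log₁₀(r₂/r₁).
L₂ = 72 − 20·log₁₀(51.6/4.7) = 72 − 20.811 = 51.19 dB.

51 dB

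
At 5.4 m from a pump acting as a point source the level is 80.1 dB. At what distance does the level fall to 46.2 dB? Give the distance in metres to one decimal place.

For a point source L₁ − L₂ = 20·log₁₀(r₂/r₁), so r₂ = r₁·10^((L₁−L₂)/20).
r₂ = 5.4·10^((80.1−46.2)/20) = 5.4·10^(33.9/20) = 267.54 m.

267.5 m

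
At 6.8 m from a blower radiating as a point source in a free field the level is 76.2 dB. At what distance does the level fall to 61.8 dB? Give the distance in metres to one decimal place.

Point-source spreading drops the level by 20·log₁₀(r₂/r₁); inverting, r₂/r₁ = 10^(ΔL/20).
r₂ = 6.8·10^((76.2−61.8)/20) = 6.8·10^(14.4/20) = 35.69 m.

35.7 m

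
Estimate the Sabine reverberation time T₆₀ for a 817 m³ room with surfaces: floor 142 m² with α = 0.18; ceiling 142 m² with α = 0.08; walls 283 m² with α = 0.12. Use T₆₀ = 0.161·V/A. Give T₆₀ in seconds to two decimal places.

Total absorption A = 142·0.18 + 142·0.08 + 283·0.12 = 70.88 m² sabins.
T₆₀ = 0.161 × 817 / 70.88 = 1.856 s.

1.86 s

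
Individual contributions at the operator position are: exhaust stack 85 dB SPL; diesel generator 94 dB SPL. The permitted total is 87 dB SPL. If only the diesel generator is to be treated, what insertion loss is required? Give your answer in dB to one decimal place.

The untreated sources together contribute 10^(85/10) = 3.162e+08, i.e. 85.00 dB SPL.
To meet 87 dB SPL overall, the treated diesel generator may contribute at most 10^(87/10) − 3.162e+08 = 1.850e+08, i.e. 82.67 dB SPL.
Required insertion loss = 94 − 82.67 = 11.33 dB.

11.3 dB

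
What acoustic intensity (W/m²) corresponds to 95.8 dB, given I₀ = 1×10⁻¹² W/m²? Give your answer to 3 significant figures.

0.00380 W/m²

L = 10·log₁₀(I/I₀) ⇒ I = I₀·10^(L/10) = 10⁻¹² × 10^9.58.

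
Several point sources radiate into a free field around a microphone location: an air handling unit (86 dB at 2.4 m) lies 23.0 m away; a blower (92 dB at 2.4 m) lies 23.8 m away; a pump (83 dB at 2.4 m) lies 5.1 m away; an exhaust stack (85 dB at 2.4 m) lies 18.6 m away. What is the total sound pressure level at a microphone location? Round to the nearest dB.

Propagate each source to the receiver with L = L_ref − 20·log₁₀(r/r_ref), then add intensities.
air handling unit: 86 − 20·log₁₀(23.0/2.4) = 86 − 19.63 = 66.37 dB.
blower: 92 − 20·log₁₀(23.8/2.4) = 92 − 19.93 = 72.07 dB.
pump: 83 − 20·log₁₀(5.1/2.4) = 83 − 6.55 = 76.45 dB.
exhaust stack: 85 − 20·log₁₀(18.6/2.4) = 85 − 17.79 = 67.21 dB.
Σ 10^(L/10) = 6.990e+07 → L_total = 10·log₁₀(6.990e+07) = 78.44 dB.

78 dB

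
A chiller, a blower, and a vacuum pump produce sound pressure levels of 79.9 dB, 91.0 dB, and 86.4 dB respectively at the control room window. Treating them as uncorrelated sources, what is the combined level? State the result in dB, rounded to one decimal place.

Incoherent sources combine by intensity addition: L_total = 10·log₁₀(Σ 10^(L_i/10)).
Σ 10^(L/10) = 10^(79.9/10) + 10^(91.0/10) + 10^(86.4/10) = 1.793e+09.
L_total = 10·log₁₀(1.793e+09) = 92.54 dB.

92.5 dB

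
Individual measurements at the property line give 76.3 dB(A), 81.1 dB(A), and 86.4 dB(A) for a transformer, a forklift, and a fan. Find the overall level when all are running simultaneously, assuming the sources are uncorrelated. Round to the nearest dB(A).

For uncorrelated sources the intensities add, so convert each level to linear form, sum, and take 10·log₁₀ of the total.
Σ 10^(L/10) = 10^(76.3/10) + 10^(81.1/10) + 10^(86.4/10) = 6.080e+08.
L_total = 10·log₁₀(6.080e+08) = 87.84 dB(A).

88 dB(A)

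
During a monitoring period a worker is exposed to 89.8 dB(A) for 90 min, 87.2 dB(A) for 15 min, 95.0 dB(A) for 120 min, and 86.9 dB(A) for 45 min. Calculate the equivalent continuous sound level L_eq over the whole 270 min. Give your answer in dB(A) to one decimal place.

Weight each interval's intensity by its duration and average over T = 270 min:
Σ tᵢ·10^(Lᵢ/10) = 90·10^(89.8/10) + 15·10^(87.2/10) + 120·10^(95.0/10) + 45·10^(86.9/10) = 4.953e+11.
L_eq = 10·log₁₀(4.953e+11/270) = 92.64 dB(A).

92.6 dB(A)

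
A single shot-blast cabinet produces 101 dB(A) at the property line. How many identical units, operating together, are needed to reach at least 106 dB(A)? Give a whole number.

Need L₁ + 10·log₁₀ N ≥ 106, i.e. log₁₀ N ≥ 0.50.
N ≥ 10^(5.0/10) = 3.162, so N = 4.

4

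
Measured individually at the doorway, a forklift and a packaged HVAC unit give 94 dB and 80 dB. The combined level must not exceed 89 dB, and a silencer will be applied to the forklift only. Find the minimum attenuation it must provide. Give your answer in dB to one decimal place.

5.6 dB

Fixed contribution from the other source: Σ 10^(L/10) = 10^(80/10) = 1.000e+08 (80.00 dB).
To meet 89 dB overall, the treated forklift may contribute at most 10^(89/10) − 1.000e+08 = 6.943e+08, i.e. 88.42 dB.
So the forklift must be reduced from 94 to 88.42 dB: IL = 5.58 dB.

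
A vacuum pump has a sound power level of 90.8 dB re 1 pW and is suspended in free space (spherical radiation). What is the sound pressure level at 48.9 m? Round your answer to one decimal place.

Free-field spherical radiation: L_p = L_w − 10·log₁₀(4π·r²), r = 48.9 m.
4π·r² = 3.005e+04 m², 10·log₁₀ of that is 44.778 dB.
L_p = 90.8 − 44.778 = 46.02 dB.

46.0 dB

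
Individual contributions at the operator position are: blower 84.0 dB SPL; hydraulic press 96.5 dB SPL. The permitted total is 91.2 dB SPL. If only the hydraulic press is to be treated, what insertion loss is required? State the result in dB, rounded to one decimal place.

6.2 dB

Everything except the hydraulic press sums to 10^(84.0/10) = 2.512e+08 in linear terms, 84.00 dB SPL.
To meet 91.2 dB SPL overall, the treated hydraulic press may contribute at most 10^(91.2/10) − 2.512e+08 = 1.067e+09, i.e. 90.28 dB SPL.
Required insertion loss = 96.5 − 90.28 = 6.22 dB.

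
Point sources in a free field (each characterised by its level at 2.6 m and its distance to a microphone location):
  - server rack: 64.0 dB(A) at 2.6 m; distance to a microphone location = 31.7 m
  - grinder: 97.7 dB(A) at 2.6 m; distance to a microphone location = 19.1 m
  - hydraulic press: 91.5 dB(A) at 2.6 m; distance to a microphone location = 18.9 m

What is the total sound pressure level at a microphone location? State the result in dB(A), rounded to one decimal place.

Propagate each source to the receiver with L = L_ref − 20·log₁₀(r/r_ref), then add intensities.
server rack: 64.0 − 20·log₁₀(31.7/2.6) = 64.0 − 21.72 = 42.28 dB(A).
grinder: 97.7 − 20·log₁₀(19.1/2.6) = 97.7 − 17.32 = 80.38 dB(A).
hydraulic press: 91.5 − 20·log₁₀(18.9/2.6) = 91.5 − 17.23 = 74.27 dB(A).
Σ 10^(L/10) = 1.359e+08 → L_total = 10·log₁₀(1.359e+08) = 81.33 dB(A).

81.3 dB(A)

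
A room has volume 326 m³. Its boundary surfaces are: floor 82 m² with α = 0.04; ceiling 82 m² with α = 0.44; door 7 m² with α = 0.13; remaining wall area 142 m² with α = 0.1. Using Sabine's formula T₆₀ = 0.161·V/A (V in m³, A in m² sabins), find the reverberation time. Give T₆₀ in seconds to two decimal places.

A = Σ Sᵢαᵢ = 82·0.04 + 82·0.44 + 7·0.13 + 142·0.1 = 54.47 m².
T₆₀ = 0.161 × 326 / 54.47 = 0.964 s.

0.96 s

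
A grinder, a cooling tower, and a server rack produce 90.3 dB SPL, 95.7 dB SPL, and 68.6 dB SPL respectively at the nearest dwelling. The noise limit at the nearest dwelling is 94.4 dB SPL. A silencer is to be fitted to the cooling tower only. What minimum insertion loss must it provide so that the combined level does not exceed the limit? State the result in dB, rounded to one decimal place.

3.5 dB

Everything except the cooling tower sums to 10^(90.3/10) + 10^(68.6/10) = 1.079e+09 in linear terms, 90.33 dB SPL.
To meet 94.4 dB SPL overall, the treated cooling tower may contribute at most 10^(94.4/10) − 1.079e+09 = 1.675e+09, i.e. 92.24 dB SPL.
Required insertion loss = 95.7 − 92.24 = 3.46 dB.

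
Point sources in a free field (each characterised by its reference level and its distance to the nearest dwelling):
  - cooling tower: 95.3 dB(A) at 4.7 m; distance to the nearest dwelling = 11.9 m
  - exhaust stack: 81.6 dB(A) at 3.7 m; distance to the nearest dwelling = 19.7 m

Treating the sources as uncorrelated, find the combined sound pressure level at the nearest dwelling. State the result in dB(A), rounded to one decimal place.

First find each source's level at the receiver (point-source: −20·log₁₀(r/r_ref)), then combine on an intensity basis.
cooling tower: 95.3 − 20·log₁₀(11.9/4.7) = 95.3 − 8.07 = 87.23 dB(A).
exhaust stack: 81.6 − 20·log₁₀(19.7/3.7) = 81.6 − 14.53 = 67.07 dB(A).
Σ 10^(L/10) = 5.337e+08 → L_total = 10·log₁₀(5.337e+08) = 87.27 dB(A).

87.3 dB(A)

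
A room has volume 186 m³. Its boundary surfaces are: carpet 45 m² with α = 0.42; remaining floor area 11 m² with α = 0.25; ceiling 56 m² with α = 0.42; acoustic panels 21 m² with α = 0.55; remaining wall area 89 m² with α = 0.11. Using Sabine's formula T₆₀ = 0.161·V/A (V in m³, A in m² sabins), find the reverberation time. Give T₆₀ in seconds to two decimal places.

A = Σ Sᵢαᵢ = 45·0.42 + 11·0.25 + 56·0.42 + 21·0.55 + 89·0.11 = 66.51 m².
T₆₀ = 0.161·V/A = 0.161·186/66.51 = 0.450 s.

0.45 s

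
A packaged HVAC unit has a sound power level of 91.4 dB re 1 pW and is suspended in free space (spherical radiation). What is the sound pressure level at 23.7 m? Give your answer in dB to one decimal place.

52.9 dB

Free-field spherical radiation: L_p = L_w − 10·log₁₀(4π·r²), r = 23.7 m.
4π·r² = 7058 m², 10·log₁₀ of that is 38.487 dB.
L_p = 91.4 − 38.487 = 52.91 dB.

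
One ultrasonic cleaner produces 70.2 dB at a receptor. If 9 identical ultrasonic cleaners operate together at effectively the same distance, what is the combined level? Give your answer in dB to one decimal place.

79.7 dB

N identical incoherent sources raise the level by 10·log₁₀ N.
L_total = 70.2 + 10·log₁₀(9) = 70.2 + 9.542 = 79.74 dB.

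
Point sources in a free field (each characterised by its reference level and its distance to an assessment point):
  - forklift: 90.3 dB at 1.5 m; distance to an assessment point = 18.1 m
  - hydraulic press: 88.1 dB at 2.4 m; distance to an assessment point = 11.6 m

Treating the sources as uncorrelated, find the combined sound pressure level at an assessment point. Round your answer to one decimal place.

Apply inverse-square spreading to bring every level to the receiver, then sum 10^(L/10).
forklift: 90.3 − 20·log₁₀(18.1/1.5) = 90.3 − 21.63 = 68.67 dB.
hydraulic press: 88.1 − 20·log₁₀(11.6/2.4) = 88.1 − 13.68 = 74.42 dB.
Σ 10^(L/10) = 3.500e+07 → L_total = 10·log₁₀(3.500e+07) = 75.44 dB.

75.4 dB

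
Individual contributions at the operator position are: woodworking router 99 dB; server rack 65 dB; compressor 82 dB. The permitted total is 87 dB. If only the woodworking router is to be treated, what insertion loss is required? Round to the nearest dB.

The untreated sources together contribute 10^(65/10) + 10^(82/10) = 1.617e+08, i.e. 82.09 dB.
The limit corresponds to 10^(87/10) = 5.012e+08; subtracting the fixed part leaves 3.395e+08 for the woodworking router, i.e. 85.31 dB.
So the woodworking router must be reduced from 99 to 85.31 dB: IL = 13.69 dB.

14 dB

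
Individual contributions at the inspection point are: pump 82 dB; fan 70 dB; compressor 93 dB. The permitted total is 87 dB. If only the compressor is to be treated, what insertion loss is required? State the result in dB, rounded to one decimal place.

7.8 dB

The untreated sources together contribute 10^(82/10) + 10^(70/10) = 1.685e+08, i.e. 82.27 dB.
The limit corresponds to 10^(87/10) = 5.012e+08; subtracting the fixed part leaves 3.327e+08 for the compressor, i.e. 85.22 dB.
Required insertion loss = 93 − 85.22 = 7.78 dB.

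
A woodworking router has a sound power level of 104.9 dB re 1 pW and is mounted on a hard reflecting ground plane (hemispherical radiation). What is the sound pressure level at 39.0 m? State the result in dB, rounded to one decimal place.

65.1 dB

The power spreads over a hemisphere of area 2π·r², so L_p = L_w − 10·log₁₀(2π·r²).
2π·r² = 9557 m², 10·log₁₀ of that is 39.803 dB.
L_p = 104.9 − 39.803 = 65.10 dB.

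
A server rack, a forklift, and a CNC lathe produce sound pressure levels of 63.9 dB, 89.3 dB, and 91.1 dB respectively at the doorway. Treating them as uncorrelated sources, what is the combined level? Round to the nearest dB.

For uncorrelated sources the intensities add, so convert each level to linear form, sum, and take 10·log₁₀ of the total.
Σ 10^(L/10) = 10^(63.9/10) + 10^(89.3/10) + 10^(91.1/10) = 2.142e+09.
L_total = 10·log₁₀(2.142e+09) = 93.31 dB.

93 dB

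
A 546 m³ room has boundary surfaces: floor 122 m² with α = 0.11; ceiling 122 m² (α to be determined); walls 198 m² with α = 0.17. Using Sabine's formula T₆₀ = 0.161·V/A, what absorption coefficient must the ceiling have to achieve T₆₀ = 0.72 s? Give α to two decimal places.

A = 0.161·V/T₆₀ = 0.161·546/0.72 = 122.09 m² sabins.
Absorption from the other surfaces = 122·0.11 + 198·0.17 = 47.08 m², so the ceiling must supply 75.01 m² over 122 m².
α = 75.01/122 = 0.615.

0.61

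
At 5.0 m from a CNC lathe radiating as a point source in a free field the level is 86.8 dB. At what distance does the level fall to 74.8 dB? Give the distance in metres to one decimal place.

The 12.0 dB drop corresponds to a distance ratio of 10^(12.0/20) for a point source.
r₂ = 5.0·10^((86.8−74.8)/20) = 5.0·10^(12.0/20) = 19.91 m.

19.9 m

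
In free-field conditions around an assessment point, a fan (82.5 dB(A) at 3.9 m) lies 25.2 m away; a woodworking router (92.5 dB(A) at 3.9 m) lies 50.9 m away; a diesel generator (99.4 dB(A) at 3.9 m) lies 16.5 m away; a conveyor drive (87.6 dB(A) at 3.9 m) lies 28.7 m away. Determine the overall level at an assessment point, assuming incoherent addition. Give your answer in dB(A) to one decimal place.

Propagate each source to the receiver with L = L_ref − 20·log₁₀(r/r_ref), then add intensities.
fan: 82.5 − 20·log₁₀(25.2/3.9) = 82.5 − 16.21 = 66.29 dB(A).
woodworking router: 92.5 − 20·log₁₀(50.9/3.9) = 92.5 − 22.31 = 70.19 dB(A).
diesel generator: 99.4 − 20·log₁₀(16.5/3.9) = 99.4 − 12.53 = 86.87 dB(A).
conveyor drive: 87.6 − 20·log₁₀(28.7/3.9) = 87.6 − 17.34 = 70.26 dB(A).
Σ 10^(L/10) = 5.119e+08 → L_total = 10·log₁₀(5.119e+08) = 87.09 dB(A).

87.1 dB(A)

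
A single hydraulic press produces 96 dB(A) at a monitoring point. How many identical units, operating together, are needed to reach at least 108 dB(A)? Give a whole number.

The shortfall is 108 − 96 = 12.0 dB, and N units add 10·log₁₀ N, so need 10·log₁₀ N ≥ 12.0.
N ≥ 10^(12.0/10) = 15.849, so N = 16.

16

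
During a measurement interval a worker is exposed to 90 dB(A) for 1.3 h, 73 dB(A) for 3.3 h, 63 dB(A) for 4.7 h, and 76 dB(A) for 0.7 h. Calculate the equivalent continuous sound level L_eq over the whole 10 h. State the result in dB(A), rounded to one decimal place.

Weight each interval's intensity by its duration and average over T = 10 h:
Σ tᵢ·10^(Lᵢ/10) = 1.3·10^(90/10) + 3.3·10^(73/10) + 4.7·10^(63/10) + 0.7·10^(76/10) = 1.403e+09.
L_eq = 10·log₁₀(1.403e+09/10) = 81.47 dB(A).

81.5 dB(A)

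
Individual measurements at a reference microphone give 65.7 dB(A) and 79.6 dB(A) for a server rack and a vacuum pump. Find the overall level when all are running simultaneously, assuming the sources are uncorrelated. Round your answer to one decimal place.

79.8 dB(A)

For uncorrelated sources the intensities add, so convert each level to linear form, sum, and take 10·log₁₀ of the total.
Σ 10^(L/10) = 10^(65.7/10) + 10^(79.6/10) = 9.492e+07.
L_total = 10·log₁₀(9.492e+07) = 79.77 dB(A).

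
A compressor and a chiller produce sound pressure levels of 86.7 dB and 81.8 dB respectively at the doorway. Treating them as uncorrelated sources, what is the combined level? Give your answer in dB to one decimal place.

For uncorrelated sources the intensities add, so convert each level to linear form, sum, and take 10·log₁₀ of the total.
Σ 10^(L/10) = 10^(86.7/10) + 10^(81.8/10) = 6.191e+08.
L_total = 10·log₁₀(6.191e+08) = 87.92 dB.

87.9 dB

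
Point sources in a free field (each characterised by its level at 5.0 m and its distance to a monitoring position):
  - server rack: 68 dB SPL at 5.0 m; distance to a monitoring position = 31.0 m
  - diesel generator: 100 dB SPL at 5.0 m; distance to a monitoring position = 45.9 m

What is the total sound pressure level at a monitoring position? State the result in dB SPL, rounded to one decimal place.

80.7 dB SPL

Propagate each source to the receiver with L = L_ref − 20·log₁₀(r/r_ref), then add intensities.
server rack: 68 − 20·log₁₀(31.0/5.0) = 68 − 15.85 = 52.15 dB SPL.
diesel generator: 100 − 20·log₁₀(45.9/5.0) = 100 − 19.26 = 80.74 dB SPL.
Σ 10^(L/10) = 1.188e+08 → L_total = 10·log₁₀(1.188e+08) = 80.75 dB SPL.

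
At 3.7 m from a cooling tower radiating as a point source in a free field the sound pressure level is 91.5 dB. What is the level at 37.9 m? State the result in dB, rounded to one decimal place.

For a point source, L₂ = L₁ − 20·log₁₀(r₂/r₁).
L₂ = 91.5 − 20·log₁₀(37.9/3.7) = 91.5 − 20.209 = 71.29 dB.

71.3 dB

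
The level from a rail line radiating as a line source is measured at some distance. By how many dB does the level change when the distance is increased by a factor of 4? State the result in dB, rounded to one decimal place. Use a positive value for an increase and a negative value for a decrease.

With cylindrical spreading the level changes by −10·log₁₀(r₂/r₁).
ΔL = −10·log₁₀(4) = -6.02 dB.

-6.0 dB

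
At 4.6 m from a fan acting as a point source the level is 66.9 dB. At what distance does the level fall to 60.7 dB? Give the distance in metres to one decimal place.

9.4 m

For a point source L₁ − L₂ = 20·log₁₀(r₂/r₁), so r₂ = r₁·10^((L₁−L₂)/20).
r₂ = 4.6·10^((66.9−60.7)/20) = 4.6·10^(6.2/20) = 9.39 m.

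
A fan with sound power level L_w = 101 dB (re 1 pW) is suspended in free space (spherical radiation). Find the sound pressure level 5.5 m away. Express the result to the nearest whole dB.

75 dB

L_p = L_w − 10·log₁₀(4π·r²) with r = 5.5 m.
4π·r² = 380.1 m², 10·log₁₀ of that is 25.799 dB.
L_p = 101 − 25.799 = 75.20 dB.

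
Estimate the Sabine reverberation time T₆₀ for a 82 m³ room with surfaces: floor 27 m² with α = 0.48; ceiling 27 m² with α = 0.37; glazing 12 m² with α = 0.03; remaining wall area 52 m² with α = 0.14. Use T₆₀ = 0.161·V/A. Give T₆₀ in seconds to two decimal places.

Total absorption A = 27·0.48 + 27·0.37 + 12·0.03 + 52·0.14 = 30.59 m² sabins.
T₆₀ = 0.161·V/A = 0.161·82/30.59 = 0.432 s.

0.43 s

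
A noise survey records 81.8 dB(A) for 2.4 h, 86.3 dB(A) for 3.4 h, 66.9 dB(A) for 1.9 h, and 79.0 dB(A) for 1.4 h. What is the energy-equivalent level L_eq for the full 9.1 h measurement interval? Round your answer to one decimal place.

The energy average is taken in the linear domain: L_eq = 10·log₁₀[(Σ tᵢ·10^(Lᵢ/10))/T], T = 9.1 h.
Σ tᵢ·10^(Lᵢ/10) = 2.4·10^(81.8/10) + 3.4·10^(86.3/10) + 1.9·10^(66.9/10) + 1.4·10^(79.0/10) = 1.934e+09.
L_eq = 10·log₁₀(1.934e+09/9.1) = 83.27 dB(A).

83.3 dB(A)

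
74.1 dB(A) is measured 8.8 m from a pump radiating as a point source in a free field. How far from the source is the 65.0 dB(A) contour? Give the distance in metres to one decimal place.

For a point source L₁ − L₂ = 20·log₁₀(r₂/r₁), so r₂ = r₁·10^((L₁−L₂)/20).
r₂ = 8.8·10^((74.1−65.0)/20) = 8.8·10^(9.1/20) = 25.09 m.

25.1 m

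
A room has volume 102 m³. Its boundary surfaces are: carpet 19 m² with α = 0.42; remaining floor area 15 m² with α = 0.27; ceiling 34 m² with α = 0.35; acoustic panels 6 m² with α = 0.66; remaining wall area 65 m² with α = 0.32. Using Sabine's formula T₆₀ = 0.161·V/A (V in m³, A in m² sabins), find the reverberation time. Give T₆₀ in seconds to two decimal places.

0.34 s

A = Σ Sᵢαᵢ = 19·0.42 + 15·0.27 + 34·0.35 + 6·0.66 + 65·0.32 = 48.69 m².
T₆₀ = 0.161·V/A = 0.161·102/48.69 = 0.337 s.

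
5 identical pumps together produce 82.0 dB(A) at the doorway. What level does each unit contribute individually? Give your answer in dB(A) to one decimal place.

5 equal contributions raise the level by 10·log₁₀ 5 = 6.990 dB, so each unit alone gives 82.0 − 6.990.

75.0 dB(A)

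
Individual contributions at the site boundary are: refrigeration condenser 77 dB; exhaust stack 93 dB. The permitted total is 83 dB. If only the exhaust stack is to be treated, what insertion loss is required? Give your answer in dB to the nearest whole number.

11 dB

The untreated sources together contribute 10^(77/10) = 5.012e+07, i.e. 77.00 dB.
To meet 83 dB overall, the treated exhaust stack may contribute at most 10^(83/10) − 5.012e+07 = 1.494e+08, i.e. 81.74 dB.
Required insertion loss = 93 − 81.74 = 11.26 dB.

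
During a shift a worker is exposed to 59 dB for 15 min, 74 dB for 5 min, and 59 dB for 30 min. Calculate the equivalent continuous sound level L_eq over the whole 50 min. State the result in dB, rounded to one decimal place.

65.1 dB

The energy average is taken in the linear domain: L_eq = 10·log₁₀[(Σ tᵢ·10^(Lᵢ/10))/T], T = 50 min.
Σ tᵢ·10^(Lᵢ/10) = 15·10^(59/10) + 5·10^(74/10) + 30·10^(59/10) = 1.613e+08.
L_eq = 10·log₁₀(1.613e+08/50) = 65.09 dB.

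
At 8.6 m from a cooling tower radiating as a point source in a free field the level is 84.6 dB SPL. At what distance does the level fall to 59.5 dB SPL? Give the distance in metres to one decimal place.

For a point source L₁ − L₂ = 20·log₁₀(r₂/r₁), so r₂ = r₁·10^((L₁−L₂)/20).
r₂ = 8.6·10^((84.6−59.5)/20) = 8.6·10^(25.1/20) = 154.70 m.

154.7 m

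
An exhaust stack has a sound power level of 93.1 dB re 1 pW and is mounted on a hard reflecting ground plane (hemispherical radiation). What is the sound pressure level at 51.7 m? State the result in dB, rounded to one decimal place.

50.8 dB

The power spreads over a hemisphere of area 2π·r², so L_p = L_w − 10·log₁₀(2π·r²).
2π·r² = 1.679e+04 m², 10·log₁₀ of that is 42.252 dB.
L_p = 93.1 − 42.252 = 50.85 dB.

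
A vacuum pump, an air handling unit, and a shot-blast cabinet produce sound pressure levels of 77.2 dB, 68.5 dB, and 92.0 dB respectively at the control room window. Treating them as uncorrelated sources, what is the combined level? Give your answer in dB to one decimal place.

For uncorrelated sources the intensities add, so convert each level to linear form, sum, and take 10·log₁₀ of the total.
Σ 10^(L/10) = 10^(77.2/10) + 10^(68.5/10) + 10^(92.0/10) = 1.644e+09.
L_total = 10·log₁₀(1.644e+09) = 92.16 dB.

92.2 dB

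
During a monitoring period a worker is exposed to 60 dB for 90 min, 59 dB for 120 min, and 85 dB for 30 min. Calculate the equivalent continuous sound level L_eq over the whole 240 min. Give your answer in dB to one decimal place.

76.1 dB

The energy average is taken in the linear domain: L_eq = 10·log₁₀[(Σ tᵢ·10^(Lᵢ/10))/T], T = 240 min.
Σ tᵢ·10^(Lᵢ/10) = 90·10^(60/10) + 120·10^(59/10) + 30·10^(85/10) = 9.672e+09.
L_eq = 10·log₁₀(9.672e+09/240) = 76.05 dB.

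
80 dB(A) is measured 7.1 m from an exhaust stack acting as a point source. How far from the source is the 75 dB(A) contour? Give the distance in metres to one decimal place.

12.6 m

For a point source L₁ − L₂ = 20·log₁₀(r₂/r₁), so r₂ = r₁·10^((L₁−L₂)/20).
r₂ = 7.1·10^((80−75)/20) = 7.1·10^(5.0/20) = 12.63 m.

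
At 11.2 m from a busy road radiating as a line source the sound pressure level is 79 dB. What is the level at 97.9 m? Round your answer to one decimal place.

For a line source, L₂ = L₁ − 10·log₁₀(r₂/r₁).
L₂ = 79 − 10·log₁₀(97.9/11.2) = 79 − 9.416 = 69.58 dB.

69.6 dB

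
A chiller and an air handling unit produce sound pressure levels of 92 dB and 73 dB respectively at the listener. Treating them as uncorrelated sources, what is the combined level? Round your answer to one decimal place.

For uncorrelated sources the intensities add, so convert each level to linear form, sum, and take 10·log₁₀ of the total.
Σ 10^(L/10) = 10^(92/10) + 10^(73/10) = 1.605e+09.
L_total = 10·log₁₀(1.605e+09) = 92.05 dB.

92.1 dB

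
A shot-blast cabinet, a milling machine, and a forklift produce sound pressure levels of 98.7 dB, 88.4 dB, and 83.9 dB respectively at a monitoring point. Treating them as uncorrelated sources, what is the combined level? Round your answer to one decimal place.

For uncorrelated sources the intensities add, so convert each level to linear form, sum, and take 10·log₁₀ of the total.
Σ 10^(L/10) = 10^(98.7/10) + 10^(88.4/10) + 10^(83.9/10) = 8.350e+09.
L_total = 10·log₁₀(8.350e+09) = 99.22 dB.

99.2 dB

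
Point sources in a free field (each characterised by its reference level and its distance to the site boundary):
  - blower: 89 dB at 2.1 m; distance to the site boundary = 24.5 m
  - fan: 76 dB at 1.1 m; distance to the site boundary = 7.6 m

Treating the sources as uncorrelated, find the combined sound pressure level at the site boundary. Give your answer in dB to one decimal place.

Apply inverse-square spreading to bring every level to the receiver, then sum 10^(L/10).
blower: 89 − 20·log₁₀(24.5/2.1) = 89 − 21.34 = 67.66 dB.
fan: 76 − 20·log₁₀(7.6/1.1) = 76 − 16.79 = 59.21 dB.
Σ 10^(L/10) = 6.670e+06 → L_total = 10·log₁₀(6.670e+06) = 68.24 dB.

68.2 dB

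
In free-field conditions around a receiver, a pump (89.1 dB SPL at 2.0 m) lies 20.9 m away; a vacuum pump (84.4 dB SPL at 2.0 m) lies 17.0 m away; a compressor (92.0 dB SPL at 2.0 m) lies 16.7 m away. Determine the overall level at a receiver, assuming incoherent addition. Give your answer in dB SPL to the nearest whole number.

Propagate each source to the receiver with L = L_ref − 20·log₁₀(r/r_ref), then add intensities.
pump: 89.1 − 20·log₁₀(20.9/2.0) = 89.1 − 20.38 = 68.72 dB SPL.
vacuum pump: 84.4 − 20·log₁₀(17.0/2.0) = 84.4 − 18.59 = 65.81 dB SPL.
compressor: 92.0 − 20·log₁₀(16.7/2.0) = 92.0 − 18.43 = 73.57 dB SPL.
Σ 10^(L/10) = 3.399e+07 → L_total = 10·log₁₀(3.399e+07) = 75.31 dB SPL.

75 dB SPL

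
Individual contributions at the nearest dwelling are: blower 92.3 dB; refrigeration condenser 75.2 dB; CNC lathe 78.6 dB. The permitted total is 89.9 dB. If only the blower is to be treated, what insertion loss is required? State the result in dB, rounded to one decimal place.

2.9 dB

Fixed contribution from the other sources: Σ 10^(L/10) = 10^(75.2/10) + 10^(78.6/10) = 1.056e+08 (80.23 dB).
To meet 89.9 dB overall, the treated blower may contribute at most 10^(89.9/10) − 1.056e+08 = 8.717e+08, i.e. 89.40 dB.
Required insertion loss = 92.3 − 89.40 = 2.90 dB.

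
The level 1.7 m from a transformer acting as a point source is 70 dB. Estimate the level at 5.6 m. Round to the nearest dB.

60 dB

For a point source, L₂ = L₁ − 20·log₁₀(r₂/r₁).
L₂ = 70 − 20·log₁₀(5.6/1.7) = 70 − 10.355 = 59.65 dB.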